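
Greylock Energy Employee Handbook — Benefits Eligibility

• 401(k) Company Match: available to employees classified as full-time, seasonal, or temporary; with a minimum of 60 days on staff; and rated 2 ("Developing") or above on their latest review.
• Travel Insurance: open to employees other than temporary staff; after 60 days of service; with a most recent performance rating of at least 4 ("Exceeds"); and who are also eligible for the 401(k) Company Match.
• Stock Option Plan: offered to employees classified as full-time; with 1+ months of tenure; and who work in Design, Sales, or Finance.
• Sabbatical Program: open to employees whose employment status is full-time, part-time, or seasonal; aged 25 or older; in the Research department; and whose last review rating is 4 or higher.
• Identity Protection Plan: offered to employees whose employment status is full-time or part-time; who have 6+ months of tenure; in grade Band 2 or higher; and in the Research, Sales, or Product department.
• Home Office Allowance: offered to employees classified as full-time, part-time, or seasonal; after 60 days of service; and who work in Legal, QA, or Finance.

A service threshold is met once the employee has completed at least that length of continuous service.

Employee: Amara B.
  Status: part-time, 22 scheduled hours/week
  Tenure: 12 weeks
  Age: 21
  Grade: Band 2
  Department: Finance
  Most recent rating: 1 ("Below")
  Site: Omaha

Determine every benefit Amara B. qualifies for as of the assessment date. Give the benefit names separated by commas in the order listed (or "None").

401(k) Company Match — status part-time ✗ (requires full-time, seasonal, or temporary) → not eligible.
Travel Insurance — status part-time ✓ (not excluded); service 12 weeks ≥ 60 days ✓; rating 1 < 4 ✗ → not eligible.
Stock Option Plan — status part-time ✗ (requires full-time) → not eligible.
Sabbatical Program — status part-time ✓; age 21 < 25 ✗ → not eligible.
Identity Protection Plan — status part-time ✓; service 12 weeks < 6 months (≈180 days) ✗ → not eligible.
Home Office Allowance — status part-time ✓; service 12 weeks ≥ 60 days ✓; dept Finance ✓ → eligible.

Home Office Allowance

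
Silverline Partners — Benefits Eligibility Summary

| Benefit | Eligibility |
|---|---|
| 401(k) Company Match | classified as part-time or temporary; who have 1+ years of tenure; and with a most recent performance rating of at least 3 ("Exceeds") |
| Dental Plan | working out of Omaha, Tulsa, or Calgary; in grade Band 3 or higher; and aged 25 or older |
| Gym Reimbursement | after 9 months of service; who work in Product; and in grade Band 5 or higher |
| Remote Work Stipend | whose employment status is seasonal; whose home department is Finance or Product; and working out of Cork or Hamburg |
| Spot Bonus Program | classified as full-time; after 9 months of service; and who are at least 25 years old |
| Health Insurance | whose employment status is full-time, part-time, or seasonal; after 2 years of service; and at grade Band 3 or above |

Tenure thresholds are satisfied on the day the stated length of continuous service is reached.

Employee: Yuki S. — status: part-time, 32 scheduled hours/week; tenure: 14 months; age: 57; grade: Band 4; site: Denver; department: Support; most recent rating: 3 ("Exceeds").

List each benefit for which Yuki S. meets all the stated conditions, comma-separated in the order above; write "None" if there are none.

401(k) Company Match — status part-time ✓; service 14 months ≥ 1 year (≈365 days) ✓; rating 3 ≥ 3 ✓ → eligible.
Dental Plan — site Denver ✗ (not Omaha, Tulsa, or Calgary) → not eligible.
Gym Reimbursement — service 14 months ≥ 9 months ✓; dept Support ✗ → not eligible.
Remote Work Stipend — status part-time ✗ (requires seasonal) → not eligible.
Spot Bonus Program — status part-time ✗ (requires full-time) → not eligible.
Health Insurance — status part-time ✓; service 14 months < 2 years (≈730 days) ✗ → not eligible.

401(k) Company Match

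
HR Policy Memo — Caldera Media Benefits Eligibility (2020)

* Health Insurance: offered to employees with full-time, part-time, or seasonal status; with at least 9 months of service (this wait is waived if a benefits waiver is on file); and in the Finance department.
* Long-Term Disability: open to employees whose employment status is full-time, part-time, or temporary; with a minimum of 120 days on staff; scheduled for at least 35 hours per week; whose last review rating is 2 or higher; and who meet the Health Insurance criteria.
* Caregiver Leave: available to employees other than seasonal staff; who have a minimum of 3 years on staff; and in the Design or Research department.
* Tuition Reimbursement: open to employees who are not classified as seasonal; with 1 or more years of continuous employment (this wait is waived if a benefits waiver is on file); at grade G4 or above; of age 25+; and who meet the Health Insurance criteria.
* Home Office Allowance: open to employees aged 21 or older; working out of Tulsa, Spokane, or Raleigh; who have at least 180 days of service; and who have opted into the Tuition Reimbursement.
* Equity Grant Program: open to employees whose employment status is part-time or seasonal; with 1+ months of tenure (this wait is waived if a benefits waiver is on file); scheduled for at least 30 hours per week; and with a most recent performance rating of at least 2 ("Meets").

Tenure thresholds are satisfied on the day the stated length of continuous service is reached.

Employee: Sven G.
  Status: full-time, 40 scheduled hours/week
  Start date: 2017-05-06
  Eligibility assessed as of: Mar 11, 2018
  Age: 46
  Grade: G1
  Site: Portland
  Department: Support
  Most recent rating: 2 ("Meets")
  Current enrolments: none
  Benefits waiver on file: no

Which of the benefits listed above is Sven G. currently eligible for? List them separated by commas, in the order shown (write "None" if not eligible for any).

None

Service from 2017-05-06 to Mar 11, 2018: 309 days.
Health Insurance — status full-time ✓; no waiver, service 309 days ≥ 9 months (≈270 days) ✓; dept Support ✗ → not eligible.
Long-Term Disability — status full-time ✓; service 309 days ≥ 120 days ✓; 40 hrs/wk ≥ 35 ✓; rating 2 ≥ 2 ✓; not eligible for Health Insurance ✗ → not eligible.
Caregiver Leave — status full-time ✓ (not excluded); service 309 days < 3 years (≈1095 days) ✗ → not eligible.
Tuition Reimbursement — status full-time ✓ (not excluded); no waiver, service 309 days < 1 year (≈365 days) ✗ → not eligible.
Home Office Allowance — age 46 ≥ 21 ✓; site Portland ✗ (not Tulsa, Spokane, or Raleigh) → not eligible.
Equity Grant Program — status full-time ✗ (requires part-time or seasonal) → not eligible.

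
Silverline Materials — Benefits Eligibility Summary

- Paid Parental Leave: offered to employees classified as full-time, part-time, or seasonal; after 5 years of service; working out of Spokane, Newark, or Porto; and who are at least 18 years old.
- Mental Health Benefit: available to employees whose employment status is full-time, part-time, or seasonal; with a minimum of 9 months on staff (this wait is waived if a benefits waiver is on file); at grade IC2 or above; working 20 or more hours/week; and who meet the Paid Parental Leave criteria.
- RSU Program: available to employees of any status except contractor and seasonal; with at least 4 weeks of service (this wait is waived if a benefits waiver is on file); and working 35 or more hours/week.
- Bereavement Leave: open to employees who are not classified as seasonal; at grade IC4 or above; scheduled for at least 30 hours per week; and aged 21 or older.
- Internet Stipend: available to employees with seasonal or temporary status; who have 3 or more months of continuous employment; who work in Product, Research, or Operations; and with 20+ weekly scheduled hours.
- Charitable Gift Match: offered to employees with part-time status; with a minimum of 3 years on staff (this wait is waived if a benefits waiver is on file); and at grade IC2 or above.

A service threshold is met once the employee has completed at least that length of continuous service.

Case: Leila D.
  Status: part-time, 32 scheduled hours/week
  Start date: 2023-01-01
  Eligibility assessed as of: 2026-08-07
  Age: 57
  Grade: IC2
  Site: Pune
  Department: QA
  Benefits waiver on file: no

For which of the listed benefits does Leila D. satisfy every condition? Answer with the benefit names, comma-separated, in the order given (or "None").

Charitable Gift Match

Service from 2023-01-01 to 2026-08-07: 1314 days.
Paid Parental Leave — status part-time ✓; service 1314 days < 5 years (≈1825 days) ✗ → not eligible.
Mental Health Benefit — status part-time ✓; no waiver, service 1314 days ≥ 9 months (≈270 days) ✓; grade IC2 ≥ IC2 ✓; 32 hrs/wk ≥ 20 ✓; not eligible for Paid Parental Leave ✗ → not eligible.
RSU Program — status part-time ✓ (not excluded); no waiver, service 1314 days ≥ 4 weeks (≈28 days) ✓; 32 hrs/wk < 35 ✗ → not eligible.
Bereavement Leave — status part-time ✓ (not excluded); grade IC2 < IC4 ✗ → not eligible.
Internet Stipend — status part-time ✗ (requires seasonal or temporary) → not eligible.
Charitable Gift Match — status part-time ✓; no waiver, service 1314 days ≥ 3 years (≈1095 days) ✓; grade IC2 ≥ IC2 ✓ → eligible.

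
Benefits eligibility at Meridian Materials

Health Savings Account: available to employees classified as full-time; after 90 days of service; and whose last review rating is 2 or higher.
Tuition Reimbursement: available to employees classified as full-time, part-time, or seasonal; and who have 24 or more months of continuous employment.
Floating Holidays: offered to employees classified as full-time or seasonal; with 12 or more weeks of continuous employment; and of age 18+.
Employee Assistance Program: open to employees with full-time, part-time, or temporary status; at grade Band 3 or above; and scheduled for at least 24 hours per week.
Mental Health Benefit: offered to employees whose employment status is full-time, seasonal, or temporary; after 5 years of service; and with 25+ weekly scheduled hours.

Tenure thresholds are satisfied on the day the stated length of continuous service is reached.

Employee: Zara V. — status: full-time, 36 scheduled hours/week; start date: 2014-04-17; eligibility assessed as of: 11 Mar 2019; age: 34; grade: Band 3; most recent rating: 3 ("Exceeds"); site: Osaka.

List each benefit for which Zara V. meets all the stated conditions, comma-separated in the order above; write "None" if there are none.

Service from 2014-04-17 to 11 Mar 2019: 1789 days.
Health Savings Account — status full-time ✓; service 1789 days ≥ 90 days ✓; rating 3 ≥ 2 ✓ → eligible.
Tuition Reimbursement — status full-time ✓; service 1789 days ≥ 24 months (≈720 days) ✓ → eligible.
Floating Holidays — status full-time ✓; service 1789 days ≥ 12 weeks (≈84 days) ✓; age 34 ≥ 18 ✓ → eligible.
Employee Assistance Program — status full-time ✓; grade Band 3 ≥ Band 3 ✓; 36 hrs/wk ≥ 24 ✓ → eligible.
Mental Health Benefit — status full-time ✓; service 1789 days < 5 years (≈1825 days) ✗ → not eligible.

Health Savings Account, Tuition Reimbursement, Floating Holidays, Employee Assistance Program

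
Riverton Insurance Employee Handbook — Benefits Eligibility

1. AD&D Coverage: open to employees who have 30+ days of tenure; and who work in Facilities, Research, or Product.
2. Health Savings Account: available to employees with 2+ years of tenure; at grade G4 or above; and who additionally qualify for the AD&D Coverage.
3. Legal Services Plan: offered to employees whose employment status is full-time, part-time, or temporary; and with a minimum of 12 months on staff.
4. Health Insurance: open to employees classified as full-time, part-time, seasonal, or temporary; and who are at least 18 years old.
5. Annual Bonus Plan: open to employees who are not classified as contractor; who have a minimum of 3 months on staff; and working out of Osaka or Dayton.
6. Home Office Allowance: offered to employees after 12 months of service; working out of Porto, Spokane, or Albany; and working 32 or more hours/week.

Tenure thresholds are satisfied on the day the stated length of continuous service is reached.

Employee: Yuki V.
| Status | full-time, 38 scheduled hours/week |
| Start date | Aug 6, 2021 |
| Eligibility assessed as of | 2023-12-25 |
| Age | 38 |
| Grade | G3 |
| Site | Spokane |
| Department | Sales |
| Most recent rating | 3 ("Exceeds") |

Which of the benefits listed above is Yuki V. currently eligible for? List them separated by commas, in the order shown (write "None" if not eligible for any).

Service from Aug 6, 2021 to 2023-12-25: 871 days.
AD&D Coverage — service 871 days ≥ 30 days ✓; dept Sales ✗ → not eligible.
Health Savings Account — service 871 days ≥ 2 years (≈730 days) ✓; grade G3 < G4 ✗ → not eligible.
Legal Services Plan — status full-time ✓; service 871 days ≥ 12 months (≈360 days) ✓ → eligible.
Health Insurance — status full-time ✓; age 38 ≥ 18 ✓ → eligible.
Annual Bonus Plan — status full-time ✓ (not excluded); service 871 days ≥ 3 months (≈90 days) ✓; site Spokane ✗ (not Osaka or Dayton) → not eligible.
Home Office Allowance — service 871 days ≥ 12 months (≈360 days) ✓; site Spokane ✓; 38 hrs/wk ≥ 32 ✓ → eligible.

Legal Services Plan, Health Insurance, Home Office Allowance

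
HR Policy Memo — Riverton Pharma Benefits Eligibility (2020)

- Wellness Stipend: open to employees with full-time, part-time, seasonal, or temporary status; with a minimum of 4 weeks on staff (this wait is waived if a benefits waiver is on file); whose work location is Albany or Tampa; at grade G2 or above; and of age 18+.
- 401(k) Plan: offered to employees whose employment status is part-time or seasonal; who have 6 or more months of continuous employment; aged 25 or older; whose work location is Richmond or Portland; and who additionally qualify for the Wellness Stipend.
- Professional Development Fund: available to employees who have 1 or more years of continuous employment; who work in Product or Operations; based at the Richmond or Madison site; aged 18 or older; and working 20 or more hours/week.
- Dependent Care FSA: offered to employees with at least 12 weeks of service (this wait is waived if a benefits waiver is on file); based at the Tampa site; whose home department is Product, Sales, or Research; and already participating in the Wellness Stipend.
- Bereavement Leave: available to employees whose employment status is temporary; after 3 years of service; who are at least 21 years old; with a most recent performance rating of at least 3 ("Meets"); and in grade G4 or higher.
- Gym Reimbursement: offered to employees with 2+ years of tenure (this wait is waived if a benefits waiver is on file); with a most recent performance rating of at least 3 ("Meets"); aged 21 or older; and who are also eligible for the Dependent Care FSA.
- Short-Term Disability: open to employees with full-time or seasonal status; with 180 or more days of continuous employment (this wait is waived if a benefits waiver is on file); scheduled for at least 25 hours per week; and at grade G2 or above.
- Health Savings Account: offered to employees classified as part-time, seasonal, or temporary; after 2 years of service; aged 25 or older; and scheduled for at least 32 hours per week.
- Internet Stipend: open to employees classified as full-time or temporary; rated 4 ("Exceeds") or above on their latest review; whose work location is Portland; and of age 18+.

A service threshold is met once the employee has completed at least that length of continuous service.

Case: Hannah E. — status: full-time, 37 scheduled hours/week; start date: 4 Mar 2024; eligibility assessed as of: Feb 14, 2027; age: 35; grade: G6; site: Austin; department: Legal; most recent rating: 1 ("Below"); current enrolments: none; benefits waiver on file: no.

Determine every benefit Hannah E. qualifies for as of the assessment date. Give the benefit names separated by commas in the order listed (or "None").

Short-Term Disability

Service from 4 Mar 2024 to Feb 14, 2027: 1077 days.
Wellness Stipend — status full-time ✓; no waiver, service 1077 days ≥ 4 weeks (≈28 days) ✓; site Austin ✗ (not Albany or Tampa) → not eligible.
401(k) Plan — status full-time ✗ (requires part-time or seasonal) → not eligible.
Professional Development Fund — service 1077 days ≥ 1 year (≈365 days) ✓; dept Legal ✗ → not eligible.
Dependent Care FSA — no waiver, service 1077 days ≥ 12 weeks (≈84 days) ✓; site Austin ✗ (not Tampa) → not eligible.
Bereavement Leave — status full-time ✗ (requires temporary) → not eligible.
Gym Reimbursement — no waiver, service 1077 days ≥ 2 years (≈730 days) ✓; rating 1 < 3 ✗ → not eligible.
Short-Term Disability — status full-time ✓; no waiver, service 1077 days ≥ 180 days ✓; 37 hrs/wk ≥ 25 ✓; grade G6 ≥ G2 ✓ → eligible.
Health Savings Account — status full-time ✗ (requires part-time, seasonal, or temporary) → not eligible.
Internet Stipend — status full-time ✓; rating 1 < 4 ✗ → not eligible.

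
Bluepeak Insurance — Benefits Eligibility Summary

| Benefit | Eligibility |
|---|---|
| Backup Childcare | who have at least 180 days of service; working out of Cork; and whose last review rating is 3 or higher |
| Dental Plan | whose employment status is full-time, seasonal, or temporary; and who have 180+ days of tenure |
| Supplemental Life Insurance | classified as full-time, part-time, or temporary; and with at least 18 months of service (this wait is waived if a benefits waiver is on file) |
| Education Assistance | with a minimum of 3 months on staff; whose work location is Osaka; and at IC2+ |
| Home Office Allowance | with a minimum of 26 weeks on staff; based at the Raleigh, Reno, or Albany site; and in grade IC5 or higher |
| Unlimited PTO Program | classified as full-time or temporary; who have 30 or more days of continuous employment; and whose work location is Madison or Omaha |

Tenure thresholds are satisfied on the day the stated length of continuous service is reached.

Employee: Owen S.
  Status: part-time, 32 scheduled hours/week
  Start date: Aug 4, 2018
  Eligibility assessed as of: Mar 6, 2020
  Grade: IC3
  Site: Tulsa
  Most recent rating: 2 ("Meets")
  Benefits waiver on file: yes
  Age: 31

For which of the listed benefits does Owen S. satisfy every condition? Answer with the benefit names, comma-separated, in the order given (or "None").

Service from Aug 4, 2018 to Mar 6, 2020: 580 days.
Backup Childcare — service 580 days ≥ 180 days ✓; site Tulsa ✗ (not Cork) → not eligible.
Dental Plan — status part-time ✗ (requires full-time, seasonal, or temporary) → not eligible.
Supplemental Life Insurance — status part-time ✓; benefits waiver on file ✓ → eligible.
Education Assistance — service 580 days ≥ 3 months (≈90 days) ✓; site Tulsa ✗ (not Osaka) → not eligible.
Home Office Allowance — service 580 days ≥ 26 weeks (≈182 days) ✓; site Tulsa ✗ (not Raleigh, Reno, or Albany) → not eligible.
Unlimited PTO Program — status part-time ✗ (requires full-time or temporary) → not eligible.

Supplemental Life Insurance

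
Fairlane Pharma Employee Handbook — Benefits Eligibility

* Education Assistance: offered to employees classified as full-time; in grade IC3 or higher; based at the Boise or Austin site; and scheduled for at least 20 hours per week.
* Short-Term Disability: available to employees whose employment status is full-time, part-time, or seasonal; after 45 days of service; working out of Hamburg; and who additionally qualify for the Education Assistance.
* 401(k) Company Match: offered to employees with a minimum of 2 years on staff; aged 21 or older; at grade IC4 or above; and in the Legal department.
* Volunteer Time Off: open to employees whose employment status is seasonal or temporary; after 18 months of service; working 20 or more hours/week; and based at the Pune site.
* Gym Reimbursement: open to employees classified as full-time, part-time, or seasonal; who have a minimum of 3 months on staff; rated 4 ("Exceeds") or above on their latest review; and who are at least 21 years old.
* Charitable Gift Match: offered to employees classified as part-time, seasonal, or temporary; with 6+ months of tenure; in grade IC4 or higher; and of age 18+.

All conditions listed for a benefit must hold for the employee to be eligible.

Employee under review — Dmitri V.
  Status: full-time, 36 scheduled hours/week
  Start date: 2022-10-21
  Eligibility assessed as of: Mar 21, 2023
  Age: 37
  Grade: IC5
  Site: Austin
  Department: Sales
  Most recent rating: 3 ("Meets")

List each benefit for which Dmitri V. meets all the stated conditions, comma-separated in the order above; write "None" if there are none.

Service from 2022-10-21 to Mar 21, 2023: 151 days.
Education Assistance — status full-time ✓; grade IC5 ≥ IC3 ✓; site Austin ✓; 36 hrs/wk ≥ 20 ✓ → eligible.
Short-Term Disability — status full-time ✓; service 151 days ≥ 45 days ✓; site Austin ✗ (not Hamburg) → not eligible.
401(k) Company Match — service 151 days < 2 years (≈730 days) ✗ → not eligible.
Volunteer Time Off — status full-time ✗ (requires seasonal or temporary) → not eligible.
Gym Reimbursement — status full-time ✓; service 151 days ≥ 3 months (≈90 days) ✓; rating 3 < 4 ✗ → not eligible.
Charitable Gift Match — status full-time ✗ (requires part-time, seasonal, or temporary) → not eligible.

Education Assistance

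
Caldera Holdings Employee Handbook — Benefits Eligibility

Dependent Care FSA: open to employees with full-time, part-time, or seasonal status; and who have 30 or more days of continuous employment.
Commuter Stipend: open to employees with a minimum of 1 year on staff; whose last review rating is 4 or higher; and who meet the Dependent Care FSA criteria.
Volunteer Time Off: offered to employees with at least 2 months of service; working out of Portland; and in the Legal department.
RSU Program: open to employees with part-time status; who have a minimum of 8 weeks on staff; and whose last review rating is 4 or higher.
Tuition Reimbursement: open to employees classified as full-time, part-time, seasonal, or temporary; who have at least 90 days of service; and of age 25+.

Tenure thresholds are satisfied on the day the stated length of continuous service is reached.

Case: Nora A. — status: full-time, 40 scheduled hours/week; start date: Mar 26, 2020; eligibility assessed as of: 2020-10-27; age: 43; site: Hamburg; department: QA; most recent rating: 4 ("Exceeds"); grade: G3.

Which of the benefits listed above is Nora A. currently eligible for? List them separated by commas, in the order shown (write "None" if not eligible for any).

Service from Mar 26, 2020 to 2020-10-27: 215 days.
Dependent Care FSA — status full-time ✓; service 215 days ≥ 30 days ✓ → eligible.
Commuter Stipend — service 215 days < 1 year (≈365 days) ✗ → not eligible.
Volunteer Time Off — service 215 days ≥ 2 months (≈60 days) ✓; site Hamburg ✗ (not Portland) → not eligible.
RSU Program — status full-time ✗ (requires part-time) → not eligible.
Tuition Reimbursement — status full-time ✓; service 215 days ≥ 90 days ✓; age 43 ≥ 25 ✓ → eligible.

Dependent Care FSA, Tuition Reimbursement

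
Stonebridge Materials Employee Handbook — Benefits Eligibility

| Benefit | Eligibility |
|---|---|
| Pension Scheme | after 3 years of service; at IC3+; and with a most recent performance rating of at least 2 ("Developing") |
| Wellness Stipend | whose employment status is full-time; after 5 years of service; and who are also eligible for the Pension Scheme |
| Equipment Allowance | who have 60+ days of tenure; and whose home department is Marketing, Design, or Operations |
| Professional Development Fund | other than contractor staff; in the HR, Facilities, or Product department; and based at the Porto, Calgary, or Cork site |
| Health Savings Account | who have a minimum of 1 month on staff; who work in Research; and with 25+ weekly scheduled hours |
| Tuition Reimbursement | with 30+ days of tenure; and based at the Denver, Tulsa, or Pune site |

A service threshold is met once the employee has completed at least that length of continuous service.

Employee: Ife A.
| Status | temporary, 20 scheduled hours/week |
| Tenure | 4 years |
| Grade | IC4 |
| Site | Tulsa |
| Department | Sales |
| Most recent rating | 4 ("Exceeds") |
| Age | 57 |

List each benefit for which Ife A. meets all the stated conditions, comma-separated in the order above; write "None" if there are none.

Pension Scheme — service 4 years ≥ 3 years ✓; grade IC4 ≥ IC3 ✓; rating 4 ≥ 2 ✓ → eligible.
Wellness Stipend — status temporary ✗ (requires full-time) → not eligible.
Equipment Allowance — service 4 years ≥ 60 days ✓; dept Sales ✗ → not eligible.
Professional Development Fund — status temporary ✓ (not excluded); dept Sales ✗ → not eligible.
Health Savings Account — service 4 years ≥ 1 month (≈30 days) ✓; dept Sales ✗ → not eligible.
Tuition Reimbursement — service 4 years ≥ 30 days ✓; site Tulsa ✓ → eligible.

Pension Scheme, Tuition Reimbursement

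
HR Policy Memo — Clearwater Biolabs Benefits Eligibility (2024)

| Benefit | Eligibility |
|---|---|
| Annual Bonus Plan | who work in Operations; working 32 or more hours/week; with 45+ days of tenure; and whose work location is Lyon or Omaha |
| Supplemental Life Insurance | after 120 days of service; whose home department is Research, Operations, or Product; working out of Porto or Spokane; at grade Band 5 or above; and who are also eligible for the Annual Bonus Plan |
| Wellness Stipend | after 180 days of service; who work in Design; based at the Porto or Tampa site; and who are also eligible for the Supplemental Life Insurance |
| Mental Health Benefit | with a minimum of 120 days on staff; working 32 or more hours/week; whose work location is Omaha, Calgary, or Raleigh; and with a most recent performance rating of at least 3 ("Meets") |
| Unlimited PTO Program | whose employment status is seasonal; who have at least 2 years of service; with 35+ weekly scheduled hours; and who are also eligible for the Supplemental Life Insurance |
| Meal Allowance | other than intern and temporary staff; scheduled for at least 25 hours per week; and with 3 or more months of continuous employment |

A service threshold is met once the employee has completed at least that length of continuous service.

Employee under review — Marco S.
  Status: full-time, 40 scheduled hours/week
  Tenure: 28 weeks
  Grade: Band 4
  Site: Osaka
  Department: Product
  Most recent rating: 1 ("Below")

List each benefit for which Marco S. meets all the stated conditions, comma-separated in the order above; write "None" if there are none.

Annual Bonus Plan — dept Product ✗ → not eligible.
Supplemental Life Insurance — service 28 weeks ≥ 120 days ✓; dept Product ✓; site Osaka ✗ (not Porto or Spokane) → not eligible.
Wellness Stipend — service 28 weeks ≥ 180 days ✓; dept Product ✗ → not eligible.
Mental Health Benefit — service 28 weeks ≥ 120 days ✓; 40 hrs/wk ≥ 32 ✓; site Osaka ✗ (not Omaha, Calgary, or Raleigh) → not eligible.
Unlimited PTO Program — status full-time ✗ (requires seasonal) → not eligible.
Meal Allowance — status full-time ✓ (not excluded); 40 hrs/wk ≥ 25 ✓; service 28 weeks ≥ 3 months (≈90 days) ✓ → eligible.

Meal Allowance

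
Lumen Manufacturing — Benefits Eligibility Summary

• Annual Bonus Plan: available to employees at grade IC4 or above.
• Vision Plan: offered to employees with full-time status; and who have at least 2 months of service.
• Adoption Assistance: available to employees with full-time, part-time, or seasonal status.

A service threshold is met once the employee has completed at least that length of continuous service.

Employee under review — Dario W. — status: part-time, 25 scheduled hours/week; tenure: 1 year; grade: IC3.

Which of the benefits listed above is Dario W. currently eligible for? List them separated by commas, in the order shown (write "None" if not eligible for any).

Annual Bonus Plan — grade IC3 < IC4 ✗ → not eligible.
Vision Plan — status part-time ✗ (requires full-time) → not eligible.
Adoption Assistance — status part-time ✓ → eligible.

Adoption Assistance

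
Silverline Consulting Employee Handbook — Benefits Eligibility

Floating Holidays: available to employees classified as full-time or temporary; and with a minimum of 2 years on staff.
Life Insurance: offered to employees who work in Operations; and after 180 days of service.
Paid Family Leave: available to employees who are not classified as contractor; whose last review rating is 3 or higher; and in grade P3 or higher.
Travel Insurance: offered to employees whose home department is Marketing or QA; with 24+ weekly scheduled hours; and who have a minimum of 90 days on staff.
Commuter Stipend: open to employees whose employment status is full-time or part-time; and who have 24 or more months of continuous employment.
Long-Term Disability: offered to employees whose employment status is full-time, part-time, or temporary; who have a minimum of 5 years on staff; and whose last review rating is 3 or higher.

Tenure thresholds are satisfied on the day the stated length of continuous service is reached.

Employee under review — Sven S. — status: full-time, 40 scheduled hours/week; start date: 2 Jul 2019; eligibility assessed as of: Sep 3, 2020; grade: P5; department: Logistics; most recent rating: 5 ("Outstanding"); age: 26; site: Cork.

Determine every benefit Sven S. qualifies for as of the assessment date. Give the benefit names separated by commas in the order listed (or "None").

Paid Family Leave

Service from 2 Jul 2019 to Sep 3, 2020: 429 days.
Floating Holidays — status full-time ✓; service 429 days < 2 years (≈730 days) ✗ → not eligible.
Life Insurance — dept Logistics ✗ → not eligible.
Paid Family Leave — status full-time ✓ (not excluded); rating 5 ≥ 3 ✓; grade P5 ≥ P3 ✓ → eligible.
Travel Insurance — dept Logistics ✗ → not eligible.
Commuter Stipend — status full-time ✓; service 429 days < 24 months (≈720 days) ✗ → not eligible.
Long-Term Disability — status full-time ✓; service 429 days < 5 years (≈1825 days) ✗ → not eligible.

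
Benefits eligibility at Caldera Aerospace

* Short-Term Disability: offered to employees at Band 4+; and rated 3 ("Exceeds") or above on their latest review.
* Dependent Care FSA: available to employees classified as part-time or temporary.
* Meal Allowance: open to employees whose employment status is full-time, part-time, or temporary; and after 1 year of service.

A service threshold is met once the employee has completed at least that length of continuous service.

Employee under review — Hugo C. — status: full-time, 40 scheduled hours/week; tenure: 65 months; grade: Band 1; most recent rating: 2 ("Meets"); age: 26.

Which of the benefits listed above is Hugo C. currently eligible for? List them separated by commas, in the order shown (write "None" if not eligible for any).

Short-Term Disability — grade Band 1 < Band 4 ✗ → not eligible.
Dependent Care FSA — status full-time ✗ (requires part-time or temporary) → not eligible.
Meal Allowance — status full-time ✓; service 65 months ≥ 1 year (≈365 days) ✓ → eligible.

Meal Allowance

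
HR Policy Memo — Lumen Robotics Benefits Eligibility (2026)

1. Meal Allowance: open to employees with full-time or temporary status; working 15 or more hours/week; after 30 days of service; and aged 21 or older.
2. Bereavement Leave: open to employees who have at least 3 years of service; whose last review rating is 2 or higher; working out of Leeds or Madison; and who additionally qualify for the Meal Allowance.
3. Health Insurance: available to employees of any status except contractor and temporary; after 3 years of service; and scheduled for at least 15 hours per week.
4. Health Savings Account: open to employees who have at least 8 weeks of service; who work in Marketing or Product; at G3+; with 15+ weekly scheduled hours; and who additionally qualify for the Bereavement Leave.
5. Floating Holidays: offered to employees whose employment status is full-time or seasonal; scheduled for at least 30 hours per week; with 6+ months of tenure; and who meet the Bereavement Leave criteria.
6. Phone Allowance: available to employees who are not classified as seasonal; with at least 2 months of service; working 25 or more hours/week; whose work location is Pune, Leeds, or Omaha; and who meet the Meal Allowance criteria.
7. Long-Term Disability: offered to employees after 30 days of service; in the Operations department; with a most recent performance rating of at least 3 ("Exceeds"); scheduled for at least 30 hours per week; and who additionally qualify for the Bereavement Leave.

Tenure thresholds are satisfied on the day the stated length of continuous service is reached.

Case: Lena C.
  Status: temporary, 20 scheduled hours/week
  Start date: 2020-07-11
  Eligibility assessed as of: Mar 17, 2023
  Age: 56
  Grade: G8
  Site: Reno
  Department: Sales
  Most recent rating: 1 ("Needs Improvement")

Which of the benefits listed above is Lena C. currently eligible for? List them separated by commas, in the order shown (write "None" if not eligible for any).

Service from 2020-07-11 to Mar 17, 2023: 979 days.
Meal Allowance — status temporary ✓; 20 hrs/wk ≥ 15 ✓; service 979 days ≥ 30 days ✓; age 56 ≥ 21 ✓ → eligible.
Bereavement Leave — service 979 days < 3 years (≈1095 days) ✗ → not eligible.
Health Insurance — status temporary ✗ (excluded) → not eligible.
Health Savings Account — service 979 days ≥ 8 weeks (≈56 days) ✓; dept Sales ✗ → not eligible.
Floating Holidays — status temporary ✗ (requires full-time or seasonal) → not eligible.
Phone Allowance — status temporary ✓ (not excluded); service 979 days ≥ 2 months (≈60 days) ✓; 20 hrs/wk < 25 ✗ → not eligible.
Long-Term Disability — service 979 days ≥ 30 days ✓; dept Sales ✗ → not eligible.

Meal Allowance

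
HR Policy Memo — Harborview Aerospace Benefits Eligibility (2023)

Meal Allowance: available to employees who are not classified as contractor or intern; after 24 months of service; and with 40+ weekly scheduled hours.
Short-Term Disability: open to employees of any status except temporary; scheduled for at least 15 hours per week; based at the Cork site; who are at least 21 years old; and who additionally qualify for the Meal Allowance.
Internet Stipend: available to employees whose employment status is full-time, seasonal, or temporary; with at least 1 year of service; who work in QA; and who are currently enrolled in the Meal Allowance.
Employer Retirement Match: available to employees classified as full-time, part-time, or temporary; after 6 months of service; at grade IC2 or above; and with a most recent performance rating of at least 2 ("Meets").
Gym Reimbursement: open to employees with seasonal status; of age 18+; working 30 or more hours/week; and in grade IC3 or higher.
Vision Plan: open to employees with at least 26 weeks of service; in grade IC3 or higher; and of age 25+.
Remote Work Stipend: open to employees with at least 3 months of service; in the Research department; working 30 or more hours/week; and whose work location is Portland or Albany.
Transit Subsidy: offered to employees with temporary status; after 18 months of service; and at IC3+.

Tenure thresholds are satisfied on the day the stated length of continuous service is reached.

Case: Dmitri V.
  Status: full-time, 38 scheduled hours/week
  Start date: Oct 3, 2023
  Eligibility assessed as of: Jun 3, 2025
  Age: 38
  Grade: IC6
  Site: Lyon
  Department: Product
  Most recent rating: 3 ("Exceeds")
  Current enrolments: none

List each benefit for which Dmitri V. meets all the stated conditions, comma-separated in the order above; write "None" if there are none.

Employer Retirement Match, Vision Plan

Service from Oct 3, 2023 to Jun 3, 2025: 609 days.
Meal Allowance — status full-time ✓ (not excluded); service 609 days < 24 months (≈720 days) ✗ → not eligible.
Short-Term Disability — status full-time ✓ (not excluded); 38 hrs/wk ≥ 15 ✓; site Lyon ✗ (not Cork) → not eligible.
Internet Stipend — status full-time ✓; service 609 days ≥ 1 year (≈365 days) ✓; dept Product ✗ → not eligible.
Employer Retirement Match — status full-time ✓; service 609 days ≥ 6 months (≈180 days) ✓; grade IC6 ≥ IC2 ✓; rating 3 ≥ 2 ✓ → eligible.
Gym Reimbursement — status full-time ✗ (requires seasonal) → not eligible.
Vision Plan — service 609 days ≥ 26 weeks (≈182 days) ✓; grade IC6 ≥ IC3 ✓; age 38 ≥ 25 ✓ → eligible.
Remote Work Stipend — service 609 days ≥ 3 months (≈90 days) ✓; dept Product ✗ → not eligible.
Transit Subsidy — status full-time ✗ (requires temporary) → not eligible.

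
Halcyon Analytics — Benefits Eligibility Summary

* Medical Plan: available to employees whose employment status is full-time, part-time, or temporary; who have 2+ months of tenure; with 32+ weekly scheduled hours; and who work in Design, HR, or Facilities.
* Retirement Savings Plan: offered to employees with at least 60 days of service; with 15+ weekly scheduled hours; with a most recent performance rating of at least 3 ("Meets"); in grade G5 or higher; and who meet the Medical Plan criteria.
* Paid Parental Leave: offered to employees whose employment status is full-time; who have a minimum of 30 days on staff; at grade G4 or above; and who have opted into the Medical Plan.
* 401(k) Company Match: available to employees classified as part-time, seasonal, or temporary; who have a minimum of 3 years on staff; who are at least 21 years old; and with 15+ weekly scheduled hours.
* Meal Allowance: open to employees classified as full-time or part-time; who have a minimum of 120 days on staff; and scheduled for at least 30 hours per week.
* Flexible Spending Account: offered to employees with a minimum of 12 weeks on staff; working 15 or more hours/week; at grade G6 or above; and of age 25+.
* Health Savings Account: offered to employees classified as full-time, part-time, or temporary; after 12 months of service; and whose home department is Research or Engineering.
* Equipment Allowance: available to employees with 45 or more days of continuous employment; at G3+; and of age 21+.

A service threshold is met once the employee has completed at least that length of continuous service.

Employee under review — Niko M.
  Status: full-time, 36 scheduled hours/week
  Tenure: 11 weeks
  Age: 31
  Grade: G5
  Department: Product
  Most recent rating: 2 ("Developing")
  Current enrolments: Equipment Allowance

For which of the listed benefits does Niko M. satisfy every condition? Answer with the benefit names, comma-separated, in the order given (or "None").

Equipment Allowance

Medical Plan — status full-time ✓; service 11 weeks ≥ 2 months (≈60 days) ✓; 36 hrs/wk ≥ 32 ✓; dept Product ✗ → not eligible.
Retirement Savings Plan — service 11 weeks ≥ 60 days ✓; 36 hrs/wk ≥ 15 ✓; rating 2 < 3 ✗ → not eligible.
Paid Parental Leave — status full-time ✓; service 11 weeks ≥ 30 days ✓; grade G5 ≥ G4 ✓; not enrolled in Medical Plan ✗ → not eligible.
401(k) Company Match — status full-time ✗ (requires part-time, seasonal, or temporary) → not eligible.
Meal Allowance — status full-time ✓; service 11 weeks < 120 days ✗ → not eligible.
Flexible Spending Account — service 11 weeks < 12 weeks ✗ → not eligible.
Health Savings Account — status full-time ✓; service 11 weeks < 12 months (≈360 days) ✗ → not eligible.
Equipment Allowance — service 11 weeks ≥ 45 days ✓; grade G5 ≥ G3 ✓; age 31 ≥ 21 ✓ → eligible.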